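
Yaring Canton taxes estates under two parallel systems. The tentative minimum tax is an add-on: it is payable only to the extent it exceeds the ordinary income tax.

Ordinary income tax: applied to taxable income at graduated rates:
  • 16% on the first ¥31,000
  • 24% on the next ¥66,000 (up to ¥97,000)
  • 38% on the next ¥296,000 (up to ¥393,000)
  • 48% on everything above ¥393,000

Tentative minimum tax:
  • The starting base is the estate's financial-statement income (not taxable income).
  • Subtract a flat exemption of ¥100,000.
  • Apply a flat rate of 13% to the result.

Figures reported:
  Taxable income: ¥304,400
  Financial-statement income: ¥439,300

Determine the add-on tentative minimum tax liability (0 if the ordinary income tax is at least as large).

¥0

Tentative minimum tax:
  Base (financial-statement income): ¥439,300
  Less exemption ¥100,000 → base ¥339,300
  ¥339,300 × 13% = ¥44,109

Ordinary income tax:
  ¥31,000 × 16% = ¥4,960
  ¥66,000 × 24% = ¥15,840
  ¥207,400 × 38% = ¥78,812
  → ¥99,612

¥44,109 ≤ ¥99,612, so no add-on is due.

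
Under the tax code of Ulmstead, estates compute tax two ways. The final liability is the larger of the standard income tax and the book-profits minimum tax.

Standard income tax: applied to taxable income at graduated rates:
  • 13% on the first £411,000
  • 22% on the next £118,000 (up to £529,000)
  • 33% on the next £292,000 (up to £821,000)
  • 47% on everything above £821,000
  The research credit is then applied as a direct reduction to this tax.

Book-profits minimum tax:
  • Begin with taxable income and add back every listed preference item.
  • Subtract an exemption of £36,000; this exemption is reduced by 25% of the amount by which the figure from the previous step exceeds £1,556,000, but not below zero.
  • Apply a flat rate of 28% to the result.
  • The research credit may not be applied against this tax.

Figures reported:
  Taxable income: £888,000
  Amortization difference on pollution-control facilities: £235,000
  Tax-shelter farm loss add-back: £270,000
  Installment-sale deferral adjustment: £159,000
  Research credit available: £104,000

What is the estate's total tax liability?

£424,480

Standard income tax:
  £411,000 × 13% = £53,430
  £118,000 × 22% = £25,960
  £292,000 × 33% = £96,360
  £67,000 × 47% = £31,490
  → £207,240
  Less research credit £104,000 → £103,240

Book-profits minimum tax:
  Adjusted income: £888,000 + £235,000 + £270,000 + £159,000 = £1,552,000
  Exemption: £1,552,000 ≤ £1,556,000, so full £36,000 applies
  Base: £1,552,000 − £36,000 = £1,516,000
  £1,516,000 × 28% = £424,480

£424,480 > £103,240, so the book-profits minimum tax is the binding amount.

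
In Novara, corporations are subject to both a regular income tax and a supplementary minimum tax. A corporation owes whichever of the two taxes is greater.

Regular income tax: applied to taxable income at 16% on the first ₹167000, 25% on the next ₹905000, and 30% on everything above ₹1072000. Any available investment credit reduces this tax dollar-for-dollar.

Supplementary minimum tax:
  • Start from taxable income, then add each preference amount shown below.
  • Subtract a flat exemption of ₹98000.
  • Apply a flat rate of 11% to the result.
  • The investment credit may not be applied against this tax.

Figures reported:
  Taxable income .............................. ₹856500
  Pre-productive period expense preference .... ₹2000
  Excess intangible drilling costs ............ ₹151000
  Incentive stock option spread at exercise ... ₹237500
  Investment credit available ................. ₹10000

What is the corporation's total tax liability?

₹189095

Regular income tax:
  ₹167000 × 16% = ₹26720
  ₹689500 × 25% = ₹172375
  → ₹199095
  Less investment credit ₹10000 → ₹189095

Supplementary minimum tax:
  Adjusted income: ₹856500 + ₹2000 + ₹151000 + ₹237500 = ₹1247000
  Less exemption ₹98000 → base ₹1149000
  ₹1149000 × 11% = ₹126390

₹189095 > ₹126390, so the regular income tax governs.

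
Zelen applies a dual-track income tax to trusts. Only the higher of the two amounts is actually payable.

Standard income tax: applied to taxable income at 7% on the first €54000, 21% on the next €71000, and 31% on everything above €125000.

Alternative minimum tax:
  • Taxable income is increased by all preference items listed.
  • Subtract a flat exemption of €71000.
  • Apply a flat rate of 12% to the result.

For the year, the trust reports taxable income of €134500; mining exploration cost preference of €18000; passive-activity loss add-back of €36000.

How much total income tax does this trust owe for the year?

€21635

Alternative minimum tax:
  Adjusted income: €134500 + €18000 + €36000 = €188500
  Less exemption €71000 → base €117500
  €117500 × 12% = €14100

Standard income tax:
  €54000 × 7% = €3780
  €71000 × 21% = €14910
  €9500 × 31% = €2945
  → €21635

€21635 > €14100, so the standard income tax governs.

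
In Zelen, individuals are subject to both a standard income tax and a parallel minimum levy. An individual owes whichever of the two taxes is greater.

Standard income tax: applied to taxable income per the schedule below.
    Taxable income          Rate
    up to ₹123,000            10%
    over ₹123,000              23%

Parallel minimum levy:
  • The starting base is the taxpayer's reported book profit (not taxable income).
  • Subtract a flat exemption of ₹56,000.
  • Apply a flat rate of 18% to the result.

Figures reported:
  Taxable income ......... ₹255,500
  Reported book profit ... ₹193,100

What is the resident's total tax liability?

₹42,775

Parallel minimum levy:
  Base (reported book profit): ₹193,100
  Less exemption ₹56,000 → base ₹137,100
  ₹137,100 × 18% = ₹24,678

Standard income tax:
  ₹123,000 × 10% = ₹12,300
  ₹132,500 × 23% = ₹30,475
  → ₹42,775

₹42,775 > ₹24,678, so the standard income tax governs.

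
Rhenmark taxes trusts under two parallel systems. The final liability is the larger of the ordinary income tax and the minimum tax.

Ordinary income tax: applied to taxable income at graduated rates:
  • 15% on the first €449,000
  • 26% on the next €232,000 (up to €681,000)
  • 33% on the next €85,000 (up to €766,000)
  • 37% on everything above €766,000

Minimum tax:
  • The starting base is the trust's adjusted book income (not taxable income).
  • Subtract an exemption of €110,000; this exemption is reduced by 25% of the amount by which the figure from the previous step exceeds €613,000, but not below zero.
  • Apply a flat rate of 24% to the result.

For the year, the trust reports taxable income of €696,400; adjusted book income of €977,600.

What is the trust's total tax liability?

Minimum tax:
  Base (adjusted book income): €977,600
  Exemption: €110,000 − 25% × (€977,600 − €613,000) = €110,000 − €91,150 = €18,850
  Base: €977,600 − €18,850 = €958,750
  €958,750 × 24% = €230,100

Ordinary income tax:
  €449,000 × 15% = €67,350
  €232,000 × 26% = €60,320
  €15,400 × 33% = €5,082
  → €132,752

€230,100 > €132,752, so the minimum tax is the binding amount.

€230,100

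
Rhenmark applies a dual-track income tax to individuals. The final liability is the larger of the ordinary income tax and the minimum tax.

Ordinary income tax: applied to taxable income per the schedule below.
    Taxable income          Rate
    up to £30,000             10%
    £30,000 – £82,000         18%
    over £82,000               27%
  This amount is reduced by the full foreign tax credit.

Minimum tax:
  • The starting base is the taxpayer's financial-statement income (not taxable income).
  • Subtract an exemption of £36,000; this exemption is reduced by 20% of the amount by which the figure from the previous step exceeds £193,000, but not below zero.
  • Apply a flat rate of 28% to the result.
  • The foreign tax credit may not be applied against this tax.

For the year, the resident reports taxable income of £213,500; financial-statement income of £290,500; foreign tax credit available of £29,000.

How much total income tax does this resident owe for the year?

£76,720

Ordinary income tax:
  £30,000 × 10% = £3,000
  £52,000 × 18% = £9,360
  £131,500 × 27% = £35,505
  → £47,865
  Less foreign tax credit £29,000 → £18,865

Minimum tax:
  Base (financial-statement income): £290,500
  Exemption: £36,000 − 20% × (£290,500 − £193,000) = £36,000 − £19,500 = £16,500
  Base: £290,500 − £16,500 = £274,000
  £274,000 × 28% = £76,720

£76,720 > £18,865, so the minimum tax is the binding amount.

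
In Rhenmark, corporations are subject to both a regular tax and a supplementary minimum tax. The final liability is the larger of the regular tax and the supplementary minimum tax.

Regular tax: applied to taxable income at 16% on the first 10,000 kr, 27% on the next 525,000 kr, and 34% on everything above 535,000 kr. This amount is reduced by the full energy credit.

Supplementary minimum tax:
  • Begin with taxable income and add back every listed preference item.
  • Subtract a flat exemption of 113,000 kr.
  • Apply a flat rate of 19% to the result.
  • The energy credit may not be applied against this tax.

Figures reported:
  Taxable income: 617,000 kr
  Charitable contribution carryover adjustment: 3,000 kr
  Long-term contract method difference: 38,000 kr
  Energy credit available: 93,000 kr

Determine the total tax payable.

103,550 kr

Regular tax:
  10,000 kr × 16% = 1,600 kr
  525,000 kr × 27% = 141,750 kr
  82,000 kr × 34% = 27,880 kr
  → 171,230 kr
  Less energy credit 93,000 kr → 78,230 kr

Supplementary minimum tax:
  Adjusted income: 617,000 kr + 3,000 kr + 38,000 kr = 658,000 kr
  Less exemption 113,000 kr → base 545,000 kr
  545,000 kr × 19% = 103,550 kr

103,550 kr > 78,230 kr, so the supplementary minimum tax is the binding amount.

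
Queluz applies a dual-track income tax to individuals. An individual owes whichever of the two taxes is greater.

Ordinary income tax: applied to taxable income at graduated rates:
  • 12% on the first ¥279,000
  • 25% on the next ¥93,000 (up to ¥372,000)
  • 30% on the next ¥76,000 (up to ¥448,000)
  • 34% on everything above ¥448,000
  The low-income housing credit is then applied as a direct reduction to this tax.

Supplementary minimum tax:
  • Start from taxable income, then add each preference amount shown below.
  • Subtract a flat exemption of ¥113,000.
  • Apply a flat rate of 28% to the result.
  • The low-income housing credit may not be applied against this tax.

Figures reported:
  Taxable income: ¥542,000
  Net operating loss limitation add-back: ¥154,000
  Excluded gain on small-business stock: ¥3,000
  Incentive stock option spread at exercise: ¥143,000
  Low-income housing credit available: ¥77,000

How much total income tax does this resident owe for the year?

¥204,120

Ordinary income tax:
  ¥279,000 × 12% = ¥33,480
  ¥93,000 × 25% = ¥23,250
  ¥76,000 × 30% = ¥22,800
  ¥94,000 × 34% = ¥31,960
  → ¥111,490
  Less low-income housing credit ¥77,000 → ¥34,490

Supplementary minimum tax:
  Adjusted income: ¥542,000 + ¥154,000 + ¥3,000 + ¥143,000 = ¥842,000
  Less exemption ¥113,000 → base ¥729,000
  ¥729,000 × 28% = ¥204,120

¥204,120 > ¥34,490, so the supplementary minimum tax is the binding amount.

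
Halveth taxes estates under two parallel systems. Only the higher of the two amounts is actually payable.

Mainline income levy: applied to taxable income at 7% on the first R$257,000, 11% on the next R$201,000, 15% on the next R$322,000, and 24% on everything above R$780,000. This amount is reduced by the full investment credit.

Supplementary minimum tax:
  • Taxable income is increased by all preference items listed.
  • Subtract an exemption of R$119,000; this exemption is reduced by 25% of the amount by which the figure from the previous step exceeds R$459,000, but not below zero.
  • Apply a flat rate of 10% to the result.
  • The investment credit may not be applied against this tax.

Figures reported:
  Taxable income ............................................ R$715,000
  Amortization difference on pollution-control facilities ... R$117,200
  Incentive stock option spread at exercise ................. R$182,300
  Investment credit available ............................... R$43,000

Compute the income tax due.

Mainline income levy:
  R$257,000 × 7% = R$17,990
  R$201,000 × 11% = R$22,110
  R$257,000 × 15% = R$38,550
  → R$78,650
  Less investment credit R$43,000 → R$35,650

Supplementary minimum tax:
  Adjusted income: R$715,000 + R$117,200 + R$182,300 = R$1,014,500
  Exemption: 25% × (R$1,014,500 − R$459,000) = R$138,875 ≥ R$119,000, so the exemption is fully phased out
  Base: R$1,014,500 − R$0 = R$1,014,500
  R$1,014,500 × 10% = R$101,450

R$101,450 > R$35,650, so the supplementary minimum tax is the binding amount.

R$101,450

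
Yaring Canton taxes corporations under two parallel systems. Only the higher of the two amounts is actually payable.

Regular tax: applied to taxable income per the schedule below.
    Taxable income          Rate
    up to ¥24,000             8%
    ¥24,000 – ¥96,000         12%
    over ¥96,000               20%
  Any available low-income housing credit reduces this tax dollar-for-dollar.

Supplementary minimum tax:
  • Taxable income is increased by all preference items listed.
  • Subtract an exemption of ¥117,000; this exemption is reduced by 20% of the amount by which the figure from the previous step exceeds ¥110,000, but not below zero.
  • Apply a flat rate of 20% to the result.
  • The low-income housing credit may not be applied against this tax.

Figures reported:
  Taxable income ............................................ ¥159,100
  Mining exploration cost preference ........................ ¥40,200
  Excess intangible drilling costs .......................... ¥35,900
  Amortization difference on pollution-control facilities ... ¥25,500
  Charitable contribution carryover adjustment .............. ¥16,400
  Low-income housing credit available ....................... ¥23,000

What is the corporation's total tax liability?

Supplementary minimum tax:
  Adjusted income: ¥159,100 + ¥40,200 + ¥35,900 + ¥25,500 + ¥16,400 = ¥277,100
  Exemption: ¥117,000 − 20% × (¥277,100 − ¥110,000) = ¥117,000 − ¥33,420 = ¥83,580
  Base: ¥277,100 − ¥83,580 = ¥193,520
  ¥193,520 × 20% = ¥38,704

Regular tax:
  ¥24,000 × 8% = ¥1,920
  ¥72,000 × 12% = ¥8,640
  ¥63,100 × 20% = ¥12,620
  → ¥23,180
  Less low-income housing credit ¥23,000 → ¥180

¥38,704 > ¥180, so the supplementary minimum tax is the binding amount.

¥38,704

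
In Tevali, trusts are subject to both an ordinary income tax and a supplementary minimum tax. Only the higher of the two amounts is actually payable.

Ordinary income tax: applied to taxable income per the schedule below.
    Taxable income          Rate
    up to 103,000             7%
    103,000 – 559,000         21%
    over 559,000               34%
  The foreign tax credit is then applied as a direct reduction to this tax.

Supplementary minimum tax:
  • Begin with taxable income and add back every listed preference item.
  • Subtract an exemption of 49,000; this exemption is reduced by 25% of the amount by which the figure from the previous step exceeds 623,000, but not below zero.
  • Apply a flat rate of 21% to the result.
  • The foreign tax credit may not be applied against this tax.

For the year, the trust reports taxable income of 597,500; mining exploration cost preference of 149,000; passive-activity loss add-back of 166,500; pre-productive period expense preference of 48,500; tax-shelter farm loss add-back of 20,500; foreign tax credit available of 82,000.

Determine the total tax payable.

Ordinary income tax:
  103,000 × 7% = 7,210
  456,000 × 21% = 95,760
  38,500 × 34% = 13,090
  → 116,060
  Less foreign tax credit 82,000 → 34,060

Supplementary minimum tax:
  Adjusted income: 597,500 + 149,000 + 166,500 + 48,500 + 20,500 = 982,000
  Exemption: 25% × (982,000 − 623,000) = 89,750 ≥ 49,000, so the exemption is fully phased out
  Base: 982,000 − 0 = 982,000
  982,000 × 21% = 206,220

206,220 > 34,060, so the supplementary minimum tax is the binding amount.

206,220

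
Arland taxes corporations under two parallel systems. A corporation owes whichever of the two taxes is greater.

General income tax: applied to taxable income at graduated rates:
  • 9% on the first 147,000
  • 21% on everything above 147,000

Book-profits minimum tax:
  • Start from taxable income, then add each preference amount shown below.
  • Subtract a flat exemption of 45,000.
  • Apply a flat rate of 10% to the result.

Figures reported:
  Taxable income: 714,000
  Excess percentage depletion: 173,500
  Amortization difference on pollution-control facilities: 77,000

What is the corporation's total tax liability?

132,300

Book-profits minimum tax:
  Adjusted income: 714,000 + 173,500 + 77,000 = 964,500
  Less exemption 45,000 → base 919,500
  919,500 × 10% = 91,950

General income tax:
  147,000 × 9% = 13,230
  567,000 × 21% = 119,070
  → 132,300

132,300 > 91,950, so the general income tax governs.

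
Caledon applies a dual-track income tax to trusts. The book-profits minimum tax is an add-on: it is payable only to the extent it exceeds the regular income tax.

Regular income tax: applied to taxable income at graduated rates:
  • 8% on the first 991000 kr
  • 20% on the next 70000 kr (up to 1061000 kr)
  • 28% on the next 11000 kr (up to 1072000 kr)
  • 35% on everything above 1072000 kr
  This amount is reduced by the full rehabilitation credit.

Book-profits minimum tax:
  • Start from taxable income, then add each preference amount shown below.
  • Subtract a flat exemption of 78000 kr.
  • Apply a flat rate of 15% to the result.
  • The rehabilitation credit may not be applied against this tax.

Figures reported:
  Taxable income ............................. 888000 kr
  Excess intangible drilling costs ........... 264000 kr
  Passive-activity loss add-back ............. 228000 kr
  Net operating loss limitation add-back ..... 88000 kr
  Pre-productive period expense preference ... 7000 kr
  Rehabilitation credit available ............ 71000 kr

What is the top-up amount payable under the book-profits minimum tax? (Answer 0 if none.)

209510 kr

Regular income tax:
  888000 kr × 8% = 71040 kr
  Less rehabilitation credit 71000 kr → 40 kr

Book-profits minimum tax:
  Adjusted income: 888000 kr + 264000 kr + 228000 kr + 88000 kr + 7000 kr = 1475000 kr
  Less exemption 78000 kr → base 1397000 kr
  1397000 kr × 15% = 209550 kr

Excess of book-profits minimum tax over regular income tax: 209550 kr − 40 kr = 209510 kr.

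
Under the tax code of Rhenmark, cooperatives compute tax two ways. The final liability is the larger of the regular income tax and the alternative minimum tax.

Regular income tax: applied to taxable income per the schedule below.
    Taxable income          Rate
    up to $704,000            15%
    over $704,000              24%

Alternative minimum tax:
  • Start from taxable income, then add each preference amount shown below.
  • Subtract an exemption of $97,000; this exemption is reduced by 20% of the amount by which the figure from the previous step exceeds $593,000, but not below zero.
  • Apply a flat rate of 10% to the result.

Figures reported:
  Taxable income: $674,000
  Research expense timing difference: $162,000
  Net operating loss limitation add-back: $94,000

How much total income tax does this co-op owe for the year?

Regular income tax:
  $674,000 × 15% = $101,100

Alternative minimum tax:
  Adjusted income: $674,000 + $162,000 + $94,000 = $930,000
  Exemption: $97,000 − 20% × ($930,000 − $593,000) = $97,000 − $67,400 = $29,600
  Base: $930,000 − $29,600 = $900,400
  $900,400 × 10% = $90,040

$101,100 > $90,040, so the regular income tax governs.

$101,100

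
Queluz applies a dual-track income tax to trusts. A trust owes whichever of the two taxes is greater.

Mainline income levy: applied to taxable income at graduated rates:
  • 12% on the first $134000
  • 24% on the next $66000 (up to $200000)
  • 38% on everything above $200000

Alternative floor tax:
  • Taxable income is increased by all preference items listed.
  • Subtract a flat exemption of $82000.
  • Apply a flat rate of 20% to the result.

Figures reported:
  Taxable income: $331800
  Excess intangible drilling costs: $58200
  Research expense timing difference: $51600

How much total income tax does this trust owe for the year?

$82004

Alternative floor tax:
  Adjusted income: $331800 + $58200 + $51600 = $441600
  Less exemption $82000 → base $359600
  $359600 × 20% = $71920

Mainline income levy:
  $134000 × 12% = $16080
  $66000 × 24% = $15840
  $131800 × 38% = $50084
  → $82004

$82004 > $71920, so the mainline income levy governs.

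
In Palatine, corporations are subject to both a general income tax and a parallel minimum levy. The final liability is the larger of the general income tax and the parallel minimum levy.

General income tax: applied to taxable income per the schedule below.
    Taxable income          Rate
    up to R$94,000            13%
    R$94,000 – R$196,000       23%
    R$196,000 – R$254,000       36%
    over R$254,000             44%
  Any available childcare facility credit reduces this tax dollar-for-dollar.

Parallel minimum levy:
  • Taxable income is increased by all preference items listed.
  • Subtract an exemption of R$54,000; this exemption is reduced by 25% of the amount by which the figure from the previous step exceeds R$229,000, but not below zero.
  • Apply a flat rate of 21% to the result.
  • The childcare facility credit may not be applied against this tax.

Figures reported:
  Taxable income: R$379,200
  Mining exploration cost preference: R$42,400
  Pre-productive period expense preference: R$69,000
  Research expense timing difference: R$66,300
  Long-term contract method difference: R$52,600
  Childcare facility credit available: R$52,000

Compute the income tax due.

R$127,995

Parallel minimum levy:
  Adjusted income: R$379,200 + R$42,400 + R$69,000 + R$66,300 + R$52,600 = R$609,500
  Exemption: 25% × (R$609,500 − R$229,000) = R$95,125 ≥ R$54,000, so the exemption is fully phased out
  Base: R$609,500 − R$0 = R$609,500
  R$609,500 × 21% = R$127,995

General income tax:
  R$94,000 × 13% = R$12,220
  R$102,000 × 23% = R$23,460
  R$58,000 × 36% = R$20,880
  R$125,200 × 44% = R$55,088
  → R$111,648
  Less childcare facility credit R$52,000 → R$59,648

R$127,995 > R$59,648, so the parallel minimum levy is the binding amount.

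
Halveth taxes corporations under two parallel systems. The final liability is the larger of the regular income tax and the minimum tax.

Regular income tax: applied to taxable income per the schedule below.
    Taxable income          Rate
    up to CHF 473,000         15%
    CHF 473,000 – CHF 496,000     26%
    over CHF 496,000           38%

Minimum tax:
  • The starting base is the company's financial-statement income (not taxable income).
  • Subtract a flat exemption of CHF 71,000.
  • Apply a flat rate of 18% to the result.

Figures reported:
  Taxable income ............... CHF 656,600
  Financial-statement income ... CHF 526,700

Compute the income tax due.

CHF 137,958

Minimum tax:
  Base (financial-statement income): CHF 526,700
  Less exemption CHF 71,000 → base CHF 455,700
  CHF 455,700 × 18% = CHF 82,026

Regular income tax:
  CHF 473,000 × 15% = CHF 70,950
  CHF 23,000 × 26% = CHF 5,980
  CHF 160,600 × 38% = CHF 61,028
  → CHF 137,958

CHF 137,958 > CHF 82,026, so the regular income tax governs.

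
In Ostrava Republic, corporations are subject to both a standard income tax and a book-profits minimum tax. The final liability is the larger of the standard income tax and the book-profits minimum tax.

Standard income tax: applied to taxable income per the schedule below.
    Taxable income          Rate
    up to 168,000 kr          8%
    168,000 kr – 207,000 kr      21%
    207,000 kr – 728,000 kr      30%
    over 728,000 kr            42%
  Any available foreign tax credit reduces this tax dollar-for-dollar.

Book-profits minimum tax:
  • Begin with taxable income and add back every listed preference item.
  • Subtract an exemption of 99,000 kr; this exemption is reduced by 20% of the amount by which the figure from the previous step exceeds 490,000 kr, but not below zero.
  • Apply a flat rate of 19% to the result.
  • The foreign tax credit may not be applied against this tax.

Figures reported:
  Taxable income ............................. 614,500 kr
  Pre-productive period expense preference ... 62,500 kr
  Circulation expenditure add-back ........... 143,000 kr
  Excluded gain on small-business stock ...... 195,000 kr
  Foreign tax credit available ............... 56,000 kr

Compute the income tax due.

Book-profits minimum tax:
  Adjusted income: 614,500 kr + 62,500 kr + 143,000 kr + 195,000 kr = 1,015,000 kr
  Exemption: 20% × (1,015,000 kr − 490,000 kr) = 105,000 kr ≥ 99,000 kr, so the exemption is fully phased out
  Base: 1,015,000 kr − 0 kr = 1,015,000 kr
  1,015,000 kr × 19% = 192,850 kr

Standard income tax:
  168,000 kr × 8% = 13,440 kr
  39,000 kr × 21% = 8,190 kr
  407,500 kr × 30% = 122,250 kr
  → 143,880 kr
  Less foreign tax credit 56,000 kr → 87,880 kr

192,850 kr > 87,880 kr, so the book-profits minimum tax is the binding amount.

192,850 kr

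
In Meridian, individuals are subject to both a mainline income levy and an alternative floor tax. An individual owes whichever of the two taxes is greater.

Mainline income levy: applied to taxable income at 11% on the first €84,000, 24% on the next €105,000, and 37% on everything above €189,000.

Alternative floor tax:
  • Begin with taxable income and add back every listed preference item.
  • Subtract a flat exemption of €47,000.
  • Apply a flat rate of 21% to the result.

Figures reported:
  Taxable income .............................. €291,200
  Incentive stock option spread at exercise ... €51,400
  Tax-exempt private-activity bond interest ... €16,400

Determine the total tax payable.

Alternative floor tax:
  Adjusted income: €291,200 + €51,400 + €16,400 = €359,000
  Less exemption €47,000 → base €312,000
  €312,000 × 21% = €65,520

Mainline income levy:
  €84,000 × 11% = €9,240
  €105,000 × 24% = €25,200
  €102,200 × 37% = €37,814
  → €72,254

€72,254 > €65,520, so the mainline income levy governs.

€72,254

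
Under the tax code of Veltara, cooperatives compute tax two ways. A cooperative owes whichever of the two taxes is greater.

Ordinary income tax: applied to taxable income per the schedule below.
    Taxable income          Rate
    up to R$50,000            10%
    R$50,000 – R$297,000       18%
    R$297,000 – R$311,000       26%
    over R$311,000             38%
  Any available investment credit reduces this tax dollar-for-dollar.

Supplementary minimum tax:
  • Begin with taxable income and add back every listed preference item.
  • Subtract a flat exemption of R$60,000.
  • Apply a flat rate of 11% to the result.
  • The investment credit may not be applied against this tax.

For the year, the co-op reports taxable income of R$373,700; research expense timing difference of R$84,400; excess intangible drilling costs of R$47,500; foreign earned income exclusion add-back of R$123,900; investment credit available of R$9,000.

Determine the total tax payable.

Ordinary income tax:
  R$50,000 × 10% = R$5,000
  R$247,000 × 18% = R$44,460
  R$14,000 × 26% = R$3,640
  R$62,700 × 38% = R$23,826
  → R$76,926
  Less investment credit R$9,000 → R$67,926

Supplementary minimum tax:
  Adjusted income: R$373,700 + R$84,400 + R$47,500 + R$123,900 = R$629,500
  Less exemption R$60,000 → base R$569,500
  R$569,500 × 11% = R$62,645

R$67,926 > R$62,645, so the ordinary income tax governs.

R$67,926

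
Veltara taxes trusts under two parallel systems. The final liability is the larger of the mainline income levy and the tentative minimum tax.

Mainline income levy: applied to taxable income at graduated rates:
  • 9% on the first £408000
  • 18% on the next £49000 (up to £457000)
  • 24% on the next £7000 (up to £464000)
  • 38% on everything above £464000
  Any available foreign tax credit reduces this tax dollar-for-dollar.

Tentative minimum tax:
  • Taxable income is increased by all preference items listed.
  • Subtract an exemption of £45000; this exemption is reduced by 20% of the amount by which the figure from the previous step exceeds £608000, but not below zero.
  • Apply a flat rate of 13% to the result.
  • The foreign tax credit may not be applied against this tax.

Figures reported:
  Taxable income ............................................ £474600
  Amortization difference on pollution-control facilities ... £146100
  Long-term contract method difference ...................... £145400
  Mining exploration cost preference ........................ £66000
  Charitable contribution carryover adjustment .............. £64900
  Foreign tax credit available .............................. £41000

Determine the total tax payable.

Mainline income levy:
  £408000 × 9% = £36720
  £49000 × 18% = £8820
  £7000 × 24% = £1680
  £10600 × 38% = £4028
  → £51248
  Less foreign tax credit £41000 → £10248

Tentative minimum tax:
  Adjusted income: £474600 + £146100 + £145400 + £66000 + £64900 = £897000
  Exemption: 20% × (£897000 − £608000) = £57800 ≥ £45000, so the exemption is fully phased out
  Base: £897000 − £0 = £897000
  £897000 × 13% = £116610

£116610 > £10248, so the tentative minimum tax is the binding amount.

£116610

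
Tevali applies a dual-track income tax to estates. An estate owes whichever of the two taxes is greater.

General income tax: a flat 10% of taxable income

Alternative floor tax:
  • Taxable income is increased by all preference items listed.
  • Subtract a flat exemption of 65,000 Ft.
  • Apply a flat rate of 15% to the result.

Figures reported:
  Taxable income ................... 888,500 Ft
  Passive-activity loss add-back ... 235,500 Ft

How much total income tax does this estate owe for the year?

158,850 Ft

Alternative floor tax:
  Adjusted income: 888,500 Ft + 235,500 Ft = 1,124,000 Ft
  Less exemption 65,000 Ft → base 1,059,000 Ft
  1,059,000 Ft × 15% = 158,850 Ft

General income tax:
  888,500 Ft × 10% = 88,850 Ft

158,850 Ft > 88,850 Ft, so the alternative floor tax is the binding amount.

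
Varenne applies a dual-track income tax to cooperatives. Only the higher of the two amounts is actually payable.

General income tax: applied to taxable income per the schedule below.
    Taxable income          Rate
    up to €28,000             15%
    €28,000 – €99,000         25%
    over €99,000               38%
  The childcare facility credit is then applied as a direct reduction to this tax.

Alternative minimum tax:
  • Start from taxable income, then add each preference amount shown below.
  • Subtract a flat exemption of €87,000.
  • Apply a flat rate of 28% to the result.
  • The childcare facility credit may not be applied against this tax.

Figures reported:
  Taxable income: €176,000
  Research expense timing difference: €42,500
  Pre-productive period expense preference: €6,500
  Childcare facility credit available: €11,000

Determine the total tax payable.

€40,210

General income tax:
  €28,000 × 15% = €4,200
  €71,000 × 25% = €17,750
  €77,000 × 38% = €29,260
  → €51,210
  Less childcare facility credit €11,000 → €40,210

Alternative minimum tax:
  Adjusted income: €176,000 + €42,500 + €6,500 = €225,000
  Less exemption €87,000 → base €138,000
  €138,000 × 28% = €38,640

€40,210 > €38,640, so the general income tax governs.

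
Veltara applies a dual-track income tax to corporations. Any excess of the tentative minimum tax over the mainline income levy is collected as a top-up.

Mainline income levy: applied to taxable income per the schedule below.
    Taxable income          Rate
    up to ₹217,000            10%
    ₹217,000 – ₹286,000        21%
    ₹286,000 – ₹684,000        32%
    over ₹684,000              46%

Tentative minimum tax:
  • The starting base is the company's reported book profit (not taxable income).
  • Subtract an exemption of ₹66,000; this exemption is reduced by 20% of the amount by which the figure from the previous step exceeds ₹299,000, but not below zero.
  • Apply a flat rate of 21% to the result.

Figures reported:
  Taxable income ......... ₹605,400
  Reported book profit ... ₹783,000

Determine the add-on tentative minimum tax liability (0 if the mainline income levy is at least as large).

₹26,032

Mainline income levy:
  ₹217,000 × 10% = ₹21,700
  ₹69,000 × 21% = ₹14,490
  ₹319,400 × 32% = ₹102,208
  → ₹138,398

Tentative minimum tax:
  Base (reported book profit): ₹783,000
  Exemption: 20% × (₹783,000 − ₹299,000) = ₹96,800 ≥ ₹66,000, so the exemption is fully phased out
  Base: ₹783,000 − ₹0 = ₹783,000
  ₹783,000 × 21% = ₹164,430

Excess of tentative minimum tax over mainline income levy: ₹164,430 − ₹138,398 = ₹26,032.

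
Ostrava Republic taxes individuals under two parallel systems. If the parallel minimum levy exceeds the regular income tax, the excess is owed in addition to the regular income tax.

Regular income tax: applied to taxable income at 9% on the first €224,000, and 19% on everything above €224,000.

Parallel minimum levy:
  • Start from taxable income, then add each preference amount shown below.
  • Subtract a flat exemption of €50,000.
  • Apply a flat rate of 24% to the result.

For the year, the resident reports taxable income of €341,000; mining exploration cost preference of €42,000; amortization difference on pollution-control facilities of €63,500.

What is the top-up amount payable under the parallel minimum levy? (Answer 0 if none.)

Parallel minimum levy:
  Adjusted income: €341,000 + €42,000 + €63,500 = €446,500
  Less exemption €50,000 → base €396,500
  €396,500 × 24% = €95,160

Regular income tax:
  €224,000 × 9% = €20,160
  €117,000 × 19% = €22,230
  → €42,390

Excess of parallel minimum levy over regular income tax: €95,160 − €42,390 = €52,770.

€52,770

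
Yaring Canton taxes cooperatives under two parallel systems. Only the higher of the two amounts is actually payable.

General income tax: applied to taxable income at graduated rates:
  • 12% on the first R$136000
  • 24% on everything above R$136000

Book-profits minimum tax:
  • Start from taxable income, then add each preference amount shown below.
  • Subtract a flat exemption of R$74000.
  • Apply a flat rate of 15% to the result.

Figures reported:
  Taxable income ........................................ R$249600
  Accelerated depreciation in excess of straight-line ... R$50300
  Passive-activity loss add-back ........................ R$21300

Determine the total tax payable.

R$43584

Book-profits minimum tax:
  Adjusted income: R$249600 + R$50300 + R$21300 = R$321200
  Less exemption R$74000 → base R$247200
  R$247200 × 15% = R$37080

General income tax:
  R$136000 × 12% = R$16320
  R$113600 × 24% = R$27264
  → R$43584

R$43584 > R$37080, so the general income tax governs.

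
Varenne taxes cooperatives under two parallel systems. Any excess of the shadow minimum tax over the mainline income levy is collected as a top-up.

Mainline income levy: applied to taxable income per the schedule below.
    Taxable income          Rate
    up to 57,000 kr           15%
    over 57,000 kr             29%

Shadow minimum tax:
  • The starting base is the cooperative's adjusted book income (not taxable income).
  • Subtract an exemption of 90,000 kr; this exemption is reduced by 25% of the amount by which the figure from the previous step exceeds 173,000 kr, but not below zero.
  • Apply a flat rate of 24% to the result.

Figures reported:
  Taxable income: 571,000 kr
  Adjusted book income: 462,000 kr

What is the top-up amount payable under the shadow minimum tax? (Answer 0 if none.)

0 kr

Mainline income levy:
  57,000 kr × 15% = 8,550 kr
  514,000 kr × 29% = 149,060 kr
  → 157,610 kr

Shadow minimum tax:
  Base (adjusted book income): 462,000 kr
  Exemption: 90,000 kr − 25% × (462,000 kr − 173,000 kr) = 90,000 kr − 72,250 kr = 17,750 kr
  Base: 462,000 kr − 17,750 kr = 444,250 kr
  444,250 kr × 24% = 106,620 kr

106,620 kr ≤ 157,610 kr, so no add-on is due.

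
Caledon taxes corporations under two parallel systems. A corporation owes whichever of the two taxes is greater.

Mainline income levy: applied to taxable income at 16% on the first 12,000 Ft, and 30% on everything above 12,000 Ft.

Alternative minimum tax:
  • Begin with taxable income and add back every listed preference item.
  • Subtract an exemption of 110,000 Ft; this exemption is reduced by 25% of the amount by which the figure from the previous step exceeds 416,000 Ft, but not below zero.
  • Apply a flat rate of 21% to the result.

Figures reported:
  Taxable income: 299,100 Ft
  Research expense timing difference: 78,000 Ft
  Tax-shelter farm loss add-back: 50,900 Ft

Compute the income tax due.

Alternative minimum tax:
  Adjusted income: 299,100 Ft + 78,000 Ft + 50,900 Ft = 428,000 Ft
  Exemption: 110,000 Ft − 25% × (428,000 Ft − 416,000 Ft) = 110,000 Ft − 3,000 Ft = 107,000 Ft
  Base: 428,000 Ft − 107,000 Ft = 321,000 Ft
  321,000 Ft × 21% = 67,410 Ft

Mainline income levy:
  12,000 Ft × 16% = 1,920 Ft
  287,100 Ft × 30% = 86,130 Ft
  → 88,050 Ft

88,050 Ft > 67,410 Ft, so the mainline income levy governs.

88,050 Ft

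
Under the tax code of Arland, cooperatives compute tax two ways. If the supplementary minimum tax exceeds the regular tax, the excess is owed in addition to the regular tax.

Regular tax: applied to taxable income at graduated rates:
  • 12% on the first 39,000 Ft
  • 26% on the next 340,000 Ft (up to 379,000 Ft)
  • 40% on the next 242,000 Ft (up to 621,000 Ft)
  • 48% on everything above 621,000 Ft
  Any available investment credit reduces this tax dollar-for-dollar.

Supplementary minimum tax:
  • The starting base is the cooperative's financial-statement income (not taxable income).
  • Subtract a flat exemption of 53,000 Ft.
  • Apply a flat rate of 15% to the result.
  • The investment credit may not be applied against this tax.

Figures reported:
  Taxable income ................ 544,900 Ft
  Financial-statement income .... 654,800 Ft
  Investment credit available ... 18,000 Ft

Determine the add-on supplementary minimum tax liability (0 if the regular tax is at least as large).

Regular tax:
  39,000 Ft × 12% = 4,680 Ft
  340,000 Ft × 26% = 88,400 Ft
  165,900 Ft × 40% = 66,360 Ft
  → 159,440 Ft
  Less investment credit 18,000 Ft → 141,440 Ft

Supplementary minimum tax:
  Base (financial-statement income): 654,800 Ft
  Less exemption 53,000 Ft → base 601,800 Ft
  601,800 Ft × 15% = 90,270 Ft

90,270 Ft ≤ 141,440 Ft, so no add-on is due.

0 Ft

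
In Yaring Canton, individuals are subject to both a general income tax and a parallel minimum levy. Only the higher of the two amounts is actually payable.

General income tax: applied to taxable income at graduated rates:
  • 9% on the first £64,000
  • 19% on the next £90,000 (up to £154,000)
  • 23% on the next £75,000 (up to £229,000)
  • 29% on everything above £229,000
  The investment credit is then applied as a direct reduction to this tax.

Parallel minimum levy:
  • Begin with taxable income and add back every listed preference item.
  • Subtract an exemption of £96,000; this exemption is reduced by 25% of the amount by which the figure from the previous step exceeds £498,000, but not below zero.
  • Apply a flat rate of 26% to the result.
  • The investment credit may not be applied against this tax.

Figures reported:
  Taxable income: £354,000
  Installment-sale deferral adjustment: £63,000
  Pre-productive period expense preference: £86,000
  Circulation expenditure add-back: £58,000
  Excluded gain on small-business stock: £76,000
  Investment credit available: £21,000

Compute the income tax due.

General income tax:
  £64,000 × 9% = £5,760
  £90,000 × 19% = £17,100
  £75,000 × 23% = £17,250
  £125,000 × 29% = £36,250
  → £76,360
  Less investment credit £21,000 → £55,360

Parallel minimum levy:
  Adjusted income: £354,000 + £63,000 + £86,000 + £58,000 + £76,000 = £637,000
  Exemption: £96,000 − 25% × (£637,000 − £498,000) = £96,000 − £34,750 = £61,250
  Base: £637,000 − £61,250 = £575,750
  £575,750 × 26% = £149,695

£149,695 > £55,360, so the parallel minimum levy is the binding amount.

£149,695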